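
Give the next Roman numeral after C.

C = 100; next is 101

CI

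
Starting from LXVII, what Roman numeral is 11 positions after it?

LXVII = 67
67 + 11 = 78

LXXVIII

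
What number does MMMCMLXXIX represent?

MMMCMLXXIX: M=1000, M=1000, M=1000, CM=900, L=50, X=10, X=10, IX=9
1000 + 1000 + 1000 + 900 + 50 + 10 + 10 + 9 = 3979

3979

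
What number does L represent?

L: L=50

50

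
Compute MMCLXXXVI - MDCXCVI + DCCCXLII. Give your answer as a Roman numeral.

MMCLXXXVI = 2186, MDCXCVI = 1696, DCCCXLII = 842
2186 - 1696 = 490
490 + 842 = 1332

MCCCXXXII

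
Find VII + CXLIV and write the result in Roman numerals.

VII = 7
CXLIV = 144
7 + 144 = 151

CLI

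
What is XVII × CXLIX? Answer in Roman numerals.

XVII = 17
CXLIX = 149
17 × 149 = 2533

MMDXXXIII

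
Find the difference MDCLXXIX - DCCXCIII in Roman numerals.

MDCLXXIX = 1679
DCCXCIII = 793
1679 - 793 = 886

DCCCLXXXVI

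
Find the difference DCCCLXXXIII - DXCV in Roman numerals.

DCCCLXXXIII = 883
DXCV = 595
883 - 595 = 288

CCLXXXVIII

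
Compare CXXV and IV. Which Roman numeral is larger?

CXXV = 125
IV = 4
125 is larger

CXXV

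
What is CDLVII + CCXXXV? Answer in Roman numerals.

CDLVII = 457
CCXXXV = 235
457 + 235 = 692

DCXCII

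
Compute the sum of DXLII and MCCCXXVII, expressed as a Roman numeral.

DXLII = 542
MCCCXXVII = 1327
542 + 1327 = 1869

MDCCCLXIX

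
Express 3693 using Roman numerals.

Convert 3693 to Roman numerals:
  3693 contains 3×1000 (MMM)
  693 contains 1×500 (D)
  193 contains 1×100 (C)
  93 contains 1×90 (XC)
  3 contains 3×1 (III)

MMMDCXCIII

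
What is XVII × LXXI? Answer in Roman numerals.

XVII = 17
LXXI = 71
17 × 71 = 1207

MCCVII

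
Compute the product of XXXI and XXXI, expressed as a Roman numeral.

XXXI = 31
XXXI = 31
31 × 31 = 961

CMLXI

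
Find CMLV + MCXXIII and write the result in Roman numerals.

CMLV = 955
MCXXIII = 1123
955 + 1123 = 2078

MMLXXVIII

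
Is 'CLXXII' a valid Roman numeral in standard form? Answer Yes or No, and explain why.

'CLXXII': Check the rules: uses only the symbols I, V, X, L, C, D, M; no symbol is repeated more than three times in a row; V, L and D each appear at most once; no smaller symbol precedes a larger one (values never increase from left to right). Value: C (100) + L (50) + X (10) + X (10) + I (1) + I (1) = 172. So it is a valid standard Roman numeral.

Yes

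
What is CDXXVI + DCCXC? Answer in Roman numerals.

CDXXVI = 426
DCCXC = 790
426 + 790 = 1216

MCCXVI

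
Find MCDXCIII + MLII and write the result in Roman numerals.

MCDXCIII = 1493
MLII = 1052
1493 + 1052 = 2545

MMDXLV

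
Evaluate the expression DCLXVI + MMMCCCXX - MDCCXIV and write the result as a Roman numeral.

DCLXVI = 666, MMMCCCXX = 3320, MDCCXIV = 1714
666 + 3320 = 3986
3986 - 1714 = 2272

MMCCLXXII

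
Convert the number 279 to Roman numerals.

Convert 279 to Roman numerals:
  279 contains 2×100 (CC)
  79 contains 1×50 (L)
  29 contains 2×10 (XX)
  9 contains 1×9 (IX)

CCLXXIX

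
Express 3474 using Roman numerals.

Convert 3474 to Roman numerals:
  3474 contains 3×1000 (MMM)
  474 contains 1×400 (CD)
  74 contains 1×50 (L)
  24 contains 2×10 (XX)
  4 contains 1×4 (IV)

MMMCDLXXIV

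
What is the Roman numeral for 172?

Convert 172 to Roman numerals:
  172 contains 1×100 (C)
  72 contains 1×50 (L)
  22 contains 2×10 (XX)
  2 contains 2×1 (II)

CLXXII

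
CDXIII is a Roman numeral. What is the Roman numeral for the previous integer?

CDXIII = 413; previous is 412

CDXII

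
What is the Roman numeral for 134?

Convert 134 to Roman numerals:
  134 contains 1×100 (C)
  34 contains 3×10 (XXX)
  4 contains 1×4 (IV)

CXXXIV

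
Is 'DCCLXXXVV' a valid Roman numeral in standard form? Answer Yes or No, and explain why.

'DCCLXXXVV': V should not appear more than once

No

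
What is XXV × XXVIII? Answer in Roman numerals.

XXV = 25
XXVIII = 28
25 × 28 = 700

DCC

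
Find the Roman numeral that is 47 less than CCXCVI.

CCXCVI = 296
296 - 47 = 249

CCXLIX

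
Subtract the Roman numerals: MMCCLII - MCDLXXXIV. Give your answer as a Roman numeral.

MMCCLII = 2252
MCDLXXXIV = 1484
2252 - 1484 = 768

DCCLXVIII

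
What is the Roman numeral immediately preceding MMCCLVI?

MMCCLVI = 2256; previous is 2255

MMCCLV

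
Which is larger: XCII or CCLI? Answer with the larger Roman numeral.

XCII = 92
CCLI = 251
251 is larger

CCLI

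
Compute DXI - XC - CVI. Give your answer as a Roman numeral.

DXI = 511, XC = 90, CVI = 106
511 - 90 = 421
421 - 106 = 315

CCCXV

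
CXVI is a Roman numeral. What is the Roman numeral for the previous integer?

CXVI = 116, so the previous integer is 116 - 1 = 115

CXV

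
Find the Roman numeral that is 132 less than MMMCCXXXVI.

MMMCCXXXVI = 3236
3236 - 132 = 3104

MMMCIV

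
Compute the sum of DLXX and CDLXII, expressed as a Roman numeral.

DLXX = 570
CDLXII = 462
570 + 462 = 1032

MXXXII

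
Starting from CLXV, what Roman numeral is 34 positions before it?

CLXV = 165
165 - 34 = 131

CXXXI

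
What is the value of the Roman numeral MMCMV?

MMCMV: M=1000, M=1000, CM=900, V=5
1000 + 1000 + 900 + 5 = 2905

2905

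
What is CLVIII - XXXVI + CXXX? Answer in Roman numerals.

CLVIII = 158, XXXVI = 36, CXXX = 130
158 - 36 = 122
122 + 130 = 252

CCLII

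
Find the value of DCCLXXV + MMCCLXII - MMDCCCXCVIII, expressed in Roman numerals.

DCCLXXV = 775, MMCCLXII = 2262, MMDCCCXCVIII = 2898
775 + 2262 = 3037
3037 - 2898 = 139

CXXXIX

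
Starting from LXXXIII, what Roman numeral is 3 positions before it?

LXXXIII = 83
83 - 3 = 80

LXXX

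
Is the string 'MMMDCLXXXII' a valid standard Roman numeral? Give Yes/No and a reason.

'MMMDCLXXXII': Check the rules: uses only the symbols I, V, X, L, C, D, M; no symbol is repeated more than three times in a row; V, L and D each appear at most once; no smaller symbol precedes a larger one (values never increase from left to right). Value: M (1000) + M (1000) + M (1000) + D (500) + C (100) + L (50) + X (10) + X (10) + X (10) + I (1) + I (1) = 3682. So it is a valid standard Roman numeral.

Yes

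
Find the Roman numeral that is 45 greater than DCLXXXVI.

DCLXXXVI = 686
686 + 45 = 731

DCCXXXI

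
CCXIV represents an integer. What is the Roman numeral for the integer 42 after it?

CCXIV = 214
214 + 42 = 256

CCLVI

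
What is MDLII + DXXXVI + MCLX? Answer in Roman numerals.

MDLII = 1552, DXXXVI = 536, MCLX = 1160
1552 + 536 = 2088
2088 + 1160 = 3248

MMMCCXLVIII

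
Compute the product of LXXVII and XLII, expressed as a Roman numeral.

LXXVII = 77
XLII = 42
77 × 42 = 3234

MMMCCXXXIV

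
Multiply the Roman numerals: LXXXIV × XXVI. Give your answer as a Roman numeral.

LXXXIV = 84
XXVI = 26
84 × 26 = 2184

MMCLXXXIV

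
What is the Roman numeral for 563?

Convert 563 to Roman numerals:
  563 contains 1×500 (D)
  63 contains 1×50 (L)
  13 contains 1×10 (X)
  3 contains 3×1 (III)

DLXIII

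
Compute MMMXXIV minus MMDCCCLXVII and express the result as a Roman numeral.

MMMXXIV = 3024
MMDCCCLXVII = 2867
3024 - 2867 = 157

CLVII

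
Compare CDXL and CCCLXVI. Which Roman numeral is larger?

CDXL = 440
CCCLXVI = 366
440 is larger

CDXL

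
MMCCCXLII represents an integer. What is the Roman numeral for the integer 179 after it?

MMCCCXLII = 2342
2342 + 179 = 2521

MMDXXI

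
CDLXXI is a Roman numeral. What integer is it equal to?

CDLXXI: CD=400, L=50, X=10, X=10, I=1
400 + 50 + 10 + 10 + 1 = 471

471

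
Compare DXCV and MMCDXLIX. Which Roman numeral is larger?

DXCV = 595
MMCDXLIX = 2449
2449 is larger

MMCDXLIX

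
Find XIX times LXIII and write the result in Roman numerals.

XIX = 19
LXIII = 63
19 × 63 = 1197

MCXCVII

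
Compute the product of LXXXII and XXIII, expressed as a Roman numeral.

LXXXII = 82
XXIII = 23
82 × 23 = 1886

MDCCCLXXXVI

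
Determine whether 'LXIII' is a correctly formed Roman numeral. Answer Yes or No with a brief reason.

'LXIII': Check the rules: uses only the symbols I, V, X, L, C, D, M; no symbol is repeated more than three times in a row; V, L and D each appear at most once; no smaller symbol precedes a larger one (values never increase from left to right). Value: L (50) + X (10) + I (1) + I (1) + I (1) = 63. So it is a valid standard Roman numeral.

Yes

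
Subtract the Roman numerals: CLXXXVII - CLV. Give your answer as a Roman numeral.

CLXXXVII = 187
CLV = 155
187 - 155 = 32

XXXII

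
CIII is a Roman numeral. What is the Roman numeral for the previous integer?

CIII = 103, so the previous integer is 103 - 1 = 102

CII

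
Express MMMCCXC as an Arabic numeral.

MMMCCXC: M=1000, M=1000, M=1000, C=100, C=100, XC=90
1000 + 1000 + 1000 + 100 + 100 + 90 = 3290

3290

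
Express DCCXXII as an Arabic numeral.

DCCXXII: D=500, C=100, C=100, X=10, X=10, I=1, I=1
500 + 100 + 100 + 10 + 10 + 1 + 1 = 722

722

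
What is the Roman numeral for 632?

Convert 632 to Roman numerals:
  632 contains 1×500 (D)
  132 contains 1×100 (C)
  32 contains 3×10 (XXX)
  2 contains 2×1 (II)

DCXXXII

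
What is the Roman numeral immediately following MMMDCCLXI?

MMMDCCLXI = 3761; next is 3762

MMMDCCLXII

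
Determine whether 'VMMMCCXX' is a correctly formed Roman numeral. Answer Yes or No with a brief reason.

'VMMMCCXX': Invalid subtractive combination: VM

No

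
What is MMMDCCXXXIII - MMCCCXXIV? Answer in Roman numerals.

MMMDCCXXXIII = 3733
MMCCCXXIV = 2324
3733 - 2324 = 1409

MCDIX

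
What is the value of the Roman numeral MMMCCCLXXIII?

MMMCCCLXXIII: M=1000, M=1000, M=1000, C=100, C=100, C=100, L=50, X=10, X=10, I=1, I=1, I=1
1000 + 1000 + 1000 + 100 + 100 + 100 + 50 + 10 + 10 + 1 + 1 + 1 = 3373

3373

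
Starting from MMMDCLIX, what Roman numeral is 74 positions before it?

MMMDCLIX = 3659
3659 - 74 = 3585

MMMDLXXXV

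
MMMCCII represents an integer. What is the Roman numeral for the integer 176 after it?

MMMCCII = 3202
3202 + 176 = 3378

MMMCCCLXXVIII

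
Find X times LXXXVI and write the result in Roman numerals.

X = 10
LXXXVI = 86
10 × 86 = 860

DCCCLX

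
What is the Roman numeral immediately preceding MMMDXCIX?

MMMDXCIX = 3599; previous is 3598

MMMDXCVIII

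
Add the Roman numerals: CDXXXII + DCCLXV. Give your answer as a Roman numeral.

CDXXXII = 432
DCCLXV = 765
432 + 765 = 1197

MCXCVII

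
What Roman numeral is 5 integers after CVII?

CVII = 107
107 + 5 = 112

CXII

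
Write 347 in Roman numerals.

Convert 347 to Roman numerals:
  347 contains 3×100 (CCC)
  47 contains 1×40 (XL)
  7 contains 1×5 (V)
  2 contains 2×1 (II)

CCCXLVII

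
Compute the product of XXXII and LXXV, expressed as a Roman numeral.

XXXII = 32
LXXV = 75
32 × 75 = 2400

MMCD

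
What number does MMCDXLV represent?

MMCDXLV: M=1000, M=1000, CD=400, XL=40, V=5
1000 + 1000 + 400 + 40 + 5 = 2445

2445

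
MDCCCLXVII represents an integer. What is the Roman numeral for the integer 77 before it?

MDCCCLXVII = 1867
1867 - 77 = 1790

MDCCXC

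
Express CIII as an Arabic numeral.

CIII: C=100, I=1, I=1, I=1
100 + 1 + 1 + 1 = 103

103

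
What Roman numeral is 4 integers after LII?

LII = 52
52 + 4 = 56

LVI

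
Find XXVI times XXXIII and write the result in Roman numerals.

XXVI = 26
XXXIII = 33
26 × 33 = 858

DCCCLVIII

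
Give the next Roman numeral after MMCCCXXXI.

MMCCCXXXI = 2331; next is 2332

MMCCCXXXII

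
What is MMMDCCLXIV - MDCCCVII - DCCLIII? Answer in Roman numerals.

MMMDCCLXIV = 3764, MDCCCVII = 1807, DCCLIII = 753
3764 - 1807 = 1957
1957 - 753 = 1204

MCCIV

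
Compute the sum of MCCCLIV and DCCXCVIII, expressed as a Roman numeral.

MCCCLIV = 1354
DCCXCVIII = 798
1354 + 798 = 2152

MMCLII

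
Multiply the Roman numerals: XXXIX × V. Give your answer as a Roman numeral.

XXXIX = 39
V = 5
39 × 5 = 195

CXCV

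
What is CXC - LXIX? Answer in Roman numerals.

CXC = 190
LXIX = 69
190 - 69 = 121

CXXI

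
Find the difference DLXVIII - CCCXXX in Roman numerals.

DLXVIII = 568
CCCXXX = 330
568 - 330 = 238

CCXXXVIII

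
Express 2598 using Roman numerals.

Convert 2598 to Roman numerals:
  2598 contains 2×1000 (MM)
  598 contains 1×500 (D)
  98 contains 1×90 (XC)
  8 contains 1×5 (V)
  3 contains 3×1 (III)

MMDXCVIII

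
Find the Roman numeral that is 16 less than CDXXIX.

CDXXIX = 429
429 - 16 = 413

CDXIII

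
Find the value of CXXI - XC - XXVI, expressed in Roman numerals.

CXXI = 121, XC = 90, XXVI = 26
121 - 90 = 31
31 - 26 = 5

V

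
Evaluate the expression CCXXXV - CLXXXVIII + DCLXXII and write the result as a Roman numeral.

CCXXXV = 235, CLXXXVIII = 188, DCLXXII = 672
235 - 188 = 47
47 + 672 = 719

DCCXIX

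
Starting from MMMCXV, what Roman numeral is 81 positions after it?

MMMCXV = 3115
3115 + 81 = 3196

MMMCXCVI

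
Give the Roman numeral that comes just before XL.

XL = 40, so the previous integer is 40 - 1 = 39

XXXIX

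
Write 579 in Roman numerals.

Convert 579 to Roman numerals:
  579 contains 1×500 (D)
  79 contains 1×50 (L)
  29 contains 2×10 (XX)
  9 contains 1×9 (IX)

DLXXIX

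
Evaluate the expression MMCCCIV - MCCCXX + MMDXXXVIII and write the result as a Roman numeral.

MMCCCIV = 2304, MCCCXX = 1320, MMDXXXVIII = 2538
2304 - 1320 = 984
984 + 2538 = 3522

MMMDXXII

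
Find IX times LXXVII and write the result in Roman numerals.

IX = 9
LXXVII = 77
9 × 77 = 693

DCXCIII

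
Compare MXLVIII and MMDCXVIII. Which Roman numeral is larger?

MXLVIII = 1048
MMDCXVIII = 2618
2618 is larger

MMDCXVIII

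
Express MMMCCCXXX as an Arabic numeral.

MMMCCCXXX: M=1000, M=1000, M=1000, C=100, C=100, C=100, X=10, X=10, X=10
1000 + 1000 + 1000 + 100 + 100 + 100 + 10 + 10 + 10 = 3330

3330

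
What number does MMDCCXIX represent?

MMDCCXIX: M=1000, M=1000, D=500, C=100, C=100, X=10, IX=9
1000 + 1000 + 500 + 100 + 100 + 10 + 9 = 2719

2719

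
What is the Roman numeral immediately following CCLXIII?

CCLXIII = 263, so the next integer is 263 + 1 = 264

CCLXIV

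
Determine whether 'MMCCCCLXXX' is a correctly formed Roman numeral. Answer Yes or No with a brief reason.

'MMCCCCLXXX': More than 3 consecutive C's

No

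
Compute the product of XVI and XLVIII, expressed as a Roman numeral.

XVI = 16
XLVIII = 48
16 × 48 = 768

DCCLXVIII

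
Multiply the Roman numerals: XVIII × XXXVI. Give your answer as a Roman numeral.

XVIII = 18
XXXVI = 36
18 × 36 = 648

DCXLVIII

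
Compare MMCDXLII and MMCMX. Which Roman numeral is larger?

MMCDXLII = 2442
MMCMX = 2910
2910 is larger

MMCMX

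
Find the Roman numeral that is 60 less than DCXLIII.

DCXLIII = 643
643 - 60 = 583

DLXXXIII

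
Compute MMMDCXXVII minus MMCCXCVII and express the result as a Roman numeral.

MMMDCXXVII = 3627
MMCCXCVII = 2297
3627 - 2297 = 1330

MCCCXXX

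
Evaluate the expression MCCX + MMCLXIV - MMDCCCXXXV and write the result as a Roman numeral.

MCCX = 1210, MMCLXIV = 2164, MMDCCCXXXV = 2835
1210 + 2164 = 3374
3374 - 2835 = 539

DXXXIX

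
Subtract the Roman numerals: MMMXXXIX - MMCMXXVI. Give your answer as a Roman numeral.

MMMXXXIX = 3039
MMCMXXVI = 2926
3039 - 2926 = 113

CXIII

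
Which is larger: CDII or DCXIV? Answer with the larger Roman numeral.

CDII = 402
DCXIV = 614
614 is larger

DCXIV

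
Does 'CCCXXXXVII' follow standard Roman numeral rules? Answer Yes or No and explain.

'CCCXXXXVII': More than 3 consecutive X's

No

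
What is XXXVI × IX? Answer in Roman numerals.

XXXVI = 36
IX = 9
36 × 9 = 324

CCCXXIV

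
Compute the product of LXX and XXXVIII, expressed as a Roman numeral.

LXX = 70
XXXVIII = 38
70 × 38 = 2660

MMDCLX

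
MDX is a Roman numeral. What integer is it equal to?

MDX: M=1000, D=500, X=10
1000 + 500 + 10 = 1510

1510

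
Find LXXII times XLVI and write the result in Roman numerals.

LXXII = 72
XLVI = 46
72 × 46 = 3312

MMMCCCXII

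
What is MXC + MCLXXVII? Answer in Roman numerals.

MXC = 1090
MCLXXVII = 1177
1090 + 1177 = 2267

MMCCLXVII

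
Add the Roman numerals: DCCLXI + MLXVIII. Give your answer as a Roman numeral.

DCCLXI = 761
MLXVIII = 1068
761 + 1068 = 1829

MDCCCXXIX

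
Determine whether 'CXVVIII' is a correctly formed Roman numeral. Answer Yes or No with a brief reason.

'CXVVIII': V should not appear more than once

No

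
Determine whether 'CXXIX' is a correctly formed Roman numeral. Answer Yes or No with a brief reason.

'CXXIX': Check the rules: uses only the symbols I, V, X, L, C, D, M; no symbol is repeated more than three times in a row; V, L and D each appear at most once; the only place a smaller symbol precedes a larger one is the allowed subtractive pair IX, the symbol right after such a pair (if any) is smaller than the pair's first symbol, and otherwise the values never increase from left to right. Value: C (100) + X (10) + X (10) + IX (9) = 129. So it is a valid standard Roman numeral.

Yes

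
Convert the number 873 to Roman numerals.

Convert 873 to Roman numerals:
  873 contains 1×500 (D)
  373 contains 3×100 (CCC)
  73 contains 1×50 (L)
  23 contains 2×10 (XX)
  3 contains 3×1 (III)

DCCCLXXIII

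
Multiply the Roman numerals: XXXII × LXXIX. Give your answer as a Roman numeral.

XXXII = 32
LXXIX = 79
32 × 79 = 2528

MMDXXVIII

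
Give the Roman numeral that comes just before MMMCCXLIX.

MMMCCXLIX = 3249; previous is 3248

MMMCCXLVIII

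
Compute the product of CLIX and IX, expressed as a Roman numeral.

CLIX = 159
IX = 9
159 × 9 = 1431

MCDXXXI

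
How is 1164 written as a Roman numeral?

Convert 1164 to Roman numerals:
  1164 contains 1×1000 (M)
  164 contains 1×100 (C)
  64 contains 1×50 (L)
  14 contains 1×10 (X)
  4 contains 1×4 (IV)

MCLXIV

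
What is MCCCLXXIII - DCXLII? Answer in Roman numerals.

MCCCLXXIII = 1373
DCXLII = 642
1373 - 642 = 731

DCCXXXI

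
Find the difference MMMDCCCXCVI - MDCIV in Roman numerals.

MMMDCCCXCVI = 3896
MDCIV = 1604
3896 - 1604 = 2292

MMCCXCII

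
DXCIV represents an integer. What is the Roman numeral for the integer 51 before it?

DXCIV = 594
594 - 51 = 543

DXLIII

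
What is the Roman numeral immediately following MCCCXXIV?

MCCCXXIV = 1324; next is 1325

MCCCXXV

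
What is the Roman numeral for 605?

Convert 605 to Roman numerals:
  605 contains 1×500 (D)
  105 contains 1×100 (C)
  5 contains 1×5 (V)

DCV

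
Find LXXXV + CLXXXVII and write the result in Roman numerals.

LXXXV = 85
CLXXXVII = 187
85 + 187 = 272

CCLXXII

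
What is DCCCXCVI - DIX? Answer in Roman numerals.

DCCCXCVI = 896
DIX = 509
896 - 509 = 387

CCCLXXXVII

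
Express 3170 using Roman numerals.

Convert 3170 to Roman numerals:
  3170 contains 3×1000 (MMM)
  170 contains 1×100 (C)
  70 contains 1×50 (L)
  20 contains 2×10 (XX)

MMMCLXX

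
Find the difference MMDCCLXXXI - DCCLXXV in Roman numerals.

MMDCCLXXXI = 2781
DCCLXXV = 775
2781 - 775 = 2006

MMVI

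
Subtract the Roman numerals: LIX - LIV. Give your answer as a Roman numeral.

LIX = 59
LIV = 54
59 - 54 = 5

V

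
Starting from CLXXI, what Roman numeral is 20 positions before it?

CLXXI = 171
171 - 20 = 151

CLI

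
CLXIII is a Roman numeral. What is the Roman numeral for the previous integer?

CLXIII = 163, so the previous integer is 163 - 1 = 162

CLXII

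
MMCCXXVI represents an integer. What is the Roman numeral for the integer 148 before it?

MMCCXXVI = 2226
2226 - 148 = 2078

MMLXXVIII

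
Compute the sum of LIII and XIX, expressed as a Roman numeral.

LIII = 53
XIX = 19
53 + 19 = 72

LXXII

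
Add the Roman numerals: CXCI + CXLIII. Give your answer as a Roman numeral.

CXCI = 191
CXLIII = 143
191 + 143 = 334

CCCXXXIV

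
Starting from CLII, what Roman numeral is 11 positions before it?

CLII = 152
152 - 11 = 141

CXLI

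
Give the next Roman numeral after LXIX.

LXIX = 69, so the next integer is 69 + 1 = 70

LXX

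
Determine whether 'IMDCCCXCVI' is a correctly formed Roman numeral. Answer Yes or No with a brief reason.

'IMDCCCXCVI': Invalid subtractive combination: IM

No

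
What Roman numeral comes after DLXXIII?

DLXXIII = 573; next is 574

DLXXIV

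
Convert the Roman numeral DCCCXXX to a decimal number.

DCCCXXX: D=500, C=100, C=100, C=100, X=10, X=10, X=10
500 + 100 + 100 + 100 + 10 + 10 + 10 = 830

830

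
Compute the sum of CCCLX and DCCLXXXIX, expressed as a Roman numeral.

CCCLX = 360
DCCLXXXIX = 789
360 + 789 = 1149

MCXLIX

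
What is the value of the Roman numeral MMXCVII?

MMXCVII: M=1000, M=1000, XC=90, V=5, I=1, I=1
1000 + 1000 + 90 + 5 + 1 + 1 = 2097

2097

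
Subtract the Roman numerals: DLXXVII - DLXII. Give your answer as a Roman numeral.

DLXXVII = 577
DLXII = 562
577 - 562 = 15

XV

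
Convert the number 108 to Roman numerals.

Convert 108 to Roman numerals:
  108 contains 1×100 (C)
  8 contains 1×5 (V)
  3 contains 3×1 (III)

CVIII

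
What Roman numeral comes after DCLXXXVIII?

DCLXXXVIII = 688, so the next integer is 688 + 1 = 689

DCLXXXIX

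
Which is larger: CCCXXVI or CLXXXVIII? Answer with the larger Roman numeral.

CCCXXVI = 326
CLXXXVIII = 188
326 is larger

CCCXXVI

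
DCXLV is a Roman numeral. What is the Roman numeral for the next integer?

DCXLV = 645; next is 646

DCXLVI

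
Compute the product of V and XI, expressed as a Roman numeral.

V = 5
XI = 11
5 × 11 = 55

LV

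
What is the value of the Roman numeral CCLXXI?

CCLXXI: C=100, C=100, L=50, X=10, X=10, I=1
100 + 100 + 50 + 10 + 10 + 1 = 271

271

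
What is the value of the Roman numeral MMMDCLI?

MMMDCLI: M=1000, M=1000, M=1000, D=500, C=100, L=50, I=1
1000 + 1000 + 1000 + 500 + 100 + 50 + 1 = 3651

3651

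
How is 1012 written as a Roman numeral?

Convert 1012 to Roman numerals:
  1012 contains 1×1000 (M)
  12 contains 1×10 (X)
  2 contains 2×1 (II)

MXII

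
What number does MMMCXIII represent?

MMMCXIII: M=1000, M=1000, M=1000, C=100, X=10, I=1, I=1, I=1
1000 + 1000 + 1000 + 100 + 10 + 1 + 1 + 1 = 3113

3113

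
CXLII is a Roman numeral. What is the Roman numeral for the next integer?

CXLII = 142, so the next integer is 142 + 1 = 143

CXLIII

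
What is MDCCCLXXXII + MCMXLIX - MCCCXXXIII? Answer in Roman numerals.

MDCCCLXXXII = 1882, MCMXLIX = 1949, MCCCXXXIII = 1333
1882 + 1949 = 3831
3831 - 1333 = 2498

MMCDXCVIII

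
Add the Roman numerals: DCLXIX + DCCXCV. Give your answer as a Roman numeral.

DCLXIX = 669
DCCXCV = 795
669 + 795 = 1464

MCDLXIV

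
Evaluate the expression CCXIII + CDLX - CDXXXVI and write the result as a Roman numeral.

CCXIII = 213, CDLX = 460, CDXXXVI = 436
213 + 460 = 673
673 - 436 = 237

CCXXXVII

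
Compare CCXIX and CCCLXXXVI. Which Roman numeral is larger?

CCXIX = 219
CCCLXXXVI = 386
386 is larger

CCCLXXXVI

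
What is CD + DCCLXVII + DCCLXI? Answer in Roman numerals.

CD = 400, DCCLXVII = 767, DCCLXI = 761
400 + 767 = 1167
1167 + 761 = 1928

MCMXXVIII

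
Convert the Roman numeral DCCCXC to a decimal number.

DCCCXC: D=500, C=100, C=100, C=100, XC=90
500 + 100 + 100 + 100 + 90 = 890

890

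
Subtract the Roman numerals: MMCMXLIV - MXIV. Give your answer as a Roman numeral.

MMCMXLIV = 2944
MXIV = 1014
2944 - 1014 = 1930

MCMXXX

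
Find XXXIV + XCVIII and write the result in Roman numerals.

XXXIV = 34
XCVIII = 98
34 + 98 = 132

CXXXII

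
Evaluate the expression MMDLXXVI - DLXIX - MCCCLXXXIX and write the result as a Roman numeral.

MMDLXXVI = 2576, DLXIX = 569, MCCCLXXXIX = 1389
2576 - 569 = 2007
2007 - 1389 = 618

DCXVIII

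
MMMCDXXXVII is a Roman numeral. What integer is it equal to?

MMMCDXXXVII: M=1000, M=1000, M=1000, CD=400, X=10, X=10, X=10, V=5, I=1, I=1
1000 + 1000 + 1000 + 400 + 10 + 10 + 10 + 5 + 1 + 1 = 3437

3437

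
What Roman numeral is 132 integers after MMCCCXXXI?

MMCCCXXXI = 2331
2331 + 132 = 2463

MMCDLXIII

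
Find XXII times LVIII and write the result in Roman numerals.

XXII = 22
LVIII = 58
22 × 58 = 1276

MCCLXXVI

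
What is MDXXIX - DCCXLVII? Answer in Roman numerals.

MDXXIX = 1529
DCCXLVII = 747
1529 - 747 = 782

DCCLXXXII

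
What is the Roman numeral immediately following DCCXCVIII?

DCCXCVIII = 798; next is 799

DCCXCIX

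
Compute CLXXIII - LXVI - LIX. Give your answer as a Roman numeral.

CLXXIII = 173, LXVI = 66, LIX = 59
173 - 66 = 107
107 - 59 = 48

XLVIII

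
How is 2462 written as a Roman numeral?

Convert 2462 to Roman numerals:
  2462 contains 2×1000 (MM)
  462 contains 1×400 (CD)
  62 contains 1×50 (L)
  12 contains 1×10 (X)
  2 contains 2×1 (II)

MMCDLXII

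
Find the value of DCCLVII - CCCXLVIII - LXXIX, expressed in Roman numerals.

DCCLVII = 757, CCCXLVIII = 348, LXXIX = 79
757 - 348 = 409
409 - 79 = 330

CCCXXX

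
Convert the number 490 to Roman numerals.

Convert 490 to Roman numerals:
  490 contains 1×400 (CD)
  90 contains 1×90 (XC)

CDXC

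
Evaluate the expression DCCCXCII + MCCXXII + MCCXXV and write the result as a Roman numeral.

DCCCXCII = 892, MCCXXII = 1222, MCCXXV = 1225
892 + 1222 = 2114
2114 + 1225 = 3339

MMMCCCXXXIX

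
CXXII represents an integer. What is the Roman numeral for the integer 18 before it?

CXXII = 122
122 - 18 = 104

CIV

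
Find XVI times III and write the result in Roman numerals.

XVI = 16
III = 3
16 × 3 = 48

XLVIII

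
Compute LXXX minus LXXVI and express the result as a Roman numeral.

LXXX = 80
LXXVI = 76
80 - 76 = 4

IV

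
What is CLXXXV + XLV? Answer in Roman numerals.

CLXXXV = 185
XLV = 45
185 + 45 = 230

CCXXX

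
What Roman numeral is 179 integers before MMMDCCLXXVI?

MMMDCCLXXVI = 3776
3776 - 179 = 3597

MMMDXCVII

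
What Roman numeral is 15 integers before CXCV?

CXCV = 195
195 - 15 = 180

CLXXX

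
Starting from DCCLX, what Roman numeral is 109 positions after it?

DCCLX = 760
760 + 109 = 869

DCCCLXIX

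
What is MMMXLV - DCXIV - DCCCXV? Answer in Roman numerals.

MMMXLV = 3045, DCXIV = 614, DCCCXV = 815
3045 - 614 = 2431
2431 - 815 = 1616

MDCXVI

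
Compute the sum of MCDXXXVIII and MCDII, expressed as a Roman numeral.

MCDXXXVIII = 1438
MCDII = 1402
1438 + 1402 = 2840

MMDCCCXL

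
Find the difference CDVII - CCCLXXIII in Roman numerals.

CDVII = 407
CCCLXXIII = 373
407 - 373 = 34

XXXIV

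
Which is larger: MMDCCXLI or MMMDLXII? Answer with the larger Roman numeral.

MMDCCXLI = 2741
MMMDLXII = 3562
3562 is larger

MMMDLXII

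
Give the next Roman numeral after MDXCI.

MDXCI = 1591; next is 1592

MDXCII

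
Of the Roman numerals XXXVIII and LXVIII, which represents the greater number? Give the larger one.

XXXVIII = 38
LXVIII = 68
68 is larger

LXVIII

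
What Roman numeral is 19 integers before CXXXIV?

CXXXIV = 134
134 - 19 = 115

CXV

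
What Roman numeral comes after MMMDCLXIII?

MMMDCLXIII = 3663; next is 3664

MMMDCLXIV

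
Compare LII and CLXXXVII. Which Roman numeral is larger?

LII = 52
CLXXXVII = 187
187 is larger

CLXXXVII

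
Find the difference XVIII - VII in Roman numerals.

XVIII = 18
VII = 7
18 - 7 = 11

XI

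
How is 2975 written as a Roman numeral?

Convert 2975 to Roman numerals:
  2975 contains 2×1000 (MM)
  975 contains 1×900 (CM)
  75 contains 1×50 (L)
  25 contains 2×10 (XX)
  5 contains 1×5 (V)

MMCMLXXV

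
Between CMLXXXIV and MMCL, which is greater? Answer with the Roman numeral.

CMLXXXIV = 984
MMCL = 2150
2150 is larger

MMCL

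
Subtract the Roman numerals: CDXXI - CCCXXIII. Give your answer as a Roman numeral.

CDXXI = 421
CCCXXIII = 323
421 - 323 = 98

XCVIII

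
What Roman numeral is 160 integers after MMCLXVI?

MMCLXVI = 2166
2166 + 160 = 2326

MMCCCXXVI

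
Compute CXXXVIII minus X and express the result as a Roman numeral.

CXXXVIII = 138
X = 10
138 - 10 = 128

CXXVIII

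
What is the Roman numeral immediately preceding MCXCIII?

MCXCIII = 1193, so the previous integer is 1193 - 1 = 1192

MCXCII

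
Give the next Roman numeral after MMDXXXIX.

MMDXXXIX = 2539; next is 2540

MMDXL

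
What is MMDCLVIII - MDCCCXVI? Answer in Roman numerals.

MMDCLVIII = 2658
MDCCCXVI = 1816
2658 - 1816 = 842

DCCCXLII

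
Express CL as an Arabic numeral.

CL: C=100, L=50
100 + 50 = 150

150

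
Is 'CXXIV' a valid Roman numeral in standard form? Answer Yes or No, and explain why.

'CXXIV': Check the rules: uses only the symbols I, V, X, L, C, D, M; no symbol is repeated more than three times in a row; V, L and D each appear at most once; the only place a smaller symbol precedes a larger one is the allowed subtractive pair IV, the symbol right after such a pair (if any) is smaller than the pair's first symbol, and otherwise the values never increase from left to right. Value: C (100) + X (10) + X (10) + IV (4) = 124. So it is a valid standard Roman numeral.

Yes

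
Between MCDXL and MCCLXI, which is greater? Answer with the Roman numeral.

MCDXL = 1440
MCCLXI = 1261
1440 is larger

MCDXL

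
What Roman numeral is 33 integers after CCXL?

CCXL = 240
240 + 33 = 273

CCLXXIII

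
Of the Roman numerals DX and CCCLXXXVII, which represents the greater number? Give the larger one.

DX = 510
CCCLXXXVII = 387
510 is larger

DX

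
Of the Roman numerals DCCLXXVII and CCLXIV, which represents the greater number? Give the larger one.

DCCLXXVII = 777
CCLXIV = 264
777 is larger

DCCLXXVII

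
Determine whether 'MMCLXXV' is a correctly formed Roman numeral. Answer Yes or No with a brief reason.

'MMCLXXV': Check the rules: uses only the symbols I, V, X, L, C, D, M; no symbol is repeated more than three times in a row; V, L and D each appear at most once; no smaller symbol precedes a larger one (values never increase from left to right). Value: M (1000) + M (1000) + C (100) + L (50) + X (10) + X (10) + V (5) = 2175. So it is a valid standard Roman numeral.

Yes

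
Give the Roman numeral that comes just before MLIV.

MLIV = 1054; previous is 1053

MLIII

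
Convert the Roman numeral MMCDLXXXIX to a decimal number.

MMCDLXXXIX: M=1000, M=1000, CD=400, L=50, X=10, X=10, X=10, IX=9
1000 + 1000 + 400 + 50 + 10 + 10 + 10 + 9 = 2489

2489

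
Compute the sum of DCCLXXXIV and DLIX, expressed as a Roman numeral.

DCCLXXXIV = 784
DLIX = 559
784 + 559 = 1343

MCCCXLIII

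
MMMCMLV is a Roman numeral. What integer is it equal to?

MMMCMLV: M=1000, M=1000, M=1000, CM=900, L=50, V=5
1000 + 1000 + 1000 + 900 + 50 + 5 = 3955

3955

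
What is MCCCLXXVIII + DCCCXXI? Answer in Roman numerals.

MCCCLXXVIII = 1378
DCCCXXI = 821
1378 + 821 = 2199

MMCXCIX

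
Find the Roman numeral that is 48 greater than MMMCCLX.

MMMCCLX = 3260
3260 + 48 = 3308

MMMCCCVIII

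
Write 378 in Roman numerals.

Convert 378 to Roman numerals:
  378 contains 3×100 (CCC)
  78 contains 1×50 (L)
  28 contains 2×10 (XX)
  8 contains 1×5 (V)
  3 contains 3×1 (III)

CCCLXXVIII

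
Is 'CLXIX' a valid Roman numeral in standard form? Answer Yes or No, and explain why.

'CLXIX': Check the rules: uses only the symbols I, V, X, L, C, D, M; no symbol is repeated more than three times in a row; V, L and D each appear at most once; the only place a smaller symbol precedes a larger one is the allowed subtractive pair IX, the symbol right after such a pair (if any) is smaller than the pair's first symbol, and otherwise the values never increase from left to right. Value: C (100) + L (50) + X (10) + IX (9) = 169. So it is a valid standard Roman numeral.

Yes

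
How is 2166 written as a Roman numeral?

Convert 2166 to Roman numerals:
  2166 contains 2×1000 (MM)
  166 contains 1×100 (C)
  66 contains 1×50 (L)
  16 contains 1×10 (X)
  6 contains 1×5 (V)
  1 contains 1×1 (I)

MMCLXVI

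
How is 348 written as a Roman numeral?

Convert 348 to Roman numerals:
  348 contains 3×100 (CCC)
  48 contains 1×40 (XL)
  8 contains 1×5 (V)
  3 contains 3×1 (III)

CCCXLVIII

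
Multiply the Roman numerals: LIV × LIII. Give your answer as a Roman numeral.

LIV = 54
LIII = 53
54 × 53 = 2862

MMDCCCLXII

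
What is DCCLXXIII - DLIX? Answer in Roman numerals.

DCCLXXIII = 773
DLIX = 559
773 - 559 = 214

CCXIV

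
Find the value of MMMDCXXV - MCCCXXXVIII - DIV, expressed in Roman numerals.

MMMDCXXV = 3625, MCCCXXXVIII = 1338, DIV = 504
3625 - 1338 = 2287
2287 - 504 = 1783

MDCCLXXXIII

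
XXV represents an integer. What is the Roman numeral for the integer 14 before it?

XXV = 25
25 - 14 = 11

XI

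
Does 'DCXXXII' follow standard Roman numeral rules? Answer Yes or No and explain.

'DCXXXII': Check the rules: uses only the symbols I, V, X, L, C, D, M; no symbol is repeated more than three times in a row; V, L and D each appear at most once; no smaller symbol precedes a larger one (values never increase from left to right). Value: D (500) + C (100) + X (10) + X (10) + X (10) + I (1) + I (1) = 632. So it is a valid standard Roman numeral.

Yes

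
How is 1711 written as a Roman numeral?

Convert 1711 to Roman numerals:
  1711 contains 1×1000 (M)
  711 contains 1×500 (D)
  211 contains 2×100 (CC)
  11 contains 1×10 (X)
  1 contains 1×1 (I)

MDCCXI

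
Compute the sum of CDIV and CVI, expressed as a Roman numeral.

CDIV = 404
CVI = 106
404 + 106 = 510

DX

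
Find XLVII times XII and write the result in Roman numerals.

XLVII = 47
XII = 12
47 × 12 = 564

DLXIV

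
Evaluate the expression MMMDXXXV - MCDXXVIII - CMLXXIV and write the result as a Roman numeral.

MMMDXXXV = 3535, MCDXXVIII = 1428, CMLXXIV = 974
3535 - 1428 = 2107
2107 - 974 = 1133

MCXXXIII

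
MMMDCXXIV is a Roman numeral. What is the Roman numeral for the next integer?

MMMDCXXIV = 3624, so the next integer is 3624 + 1 = 3625

MMMDCXXV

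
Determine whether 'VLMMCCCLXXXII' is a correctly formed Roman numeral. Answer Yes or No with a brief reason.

'VLMMCCCLXXXII': L should not appear more than once

No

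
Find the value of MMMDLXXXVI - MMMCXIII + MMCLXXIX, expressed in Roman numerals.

MMMDLXXXVI = 3586, MMMCXIII = 3113, MMCLXXIX = 2179
3586 - 3113 = 473
473 + 2179 = 2652

MMDCLII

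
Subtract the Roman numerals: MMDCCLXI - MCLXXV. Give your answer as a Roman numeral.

MMDCCLXI = 2761
MCLXXV = 1175
2761 - 1175 = 1586

MDLXXXVI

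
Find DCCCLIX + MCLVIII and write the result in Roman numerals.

DCCCLIX = 859
MCLVIII = 1158
859 + 1158 = 2017

MMXVII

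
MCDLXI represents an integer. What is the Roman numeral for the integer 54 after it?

MCDLXI = 1461
1461 + 54 = 1515

MDXV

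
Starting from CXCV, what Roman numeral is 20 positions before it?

CXCV = 195
195 - 20 = 175

CLXXV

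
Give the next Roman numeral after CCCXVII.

CCCXVII = 317; next is 318

CCCXVIII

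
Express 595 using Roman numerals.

Convert 595 to Roman numerals:
  595 contains 1×500 (D)
  95 contains 1×90 (XC)
  5 contains 1×5 (V)

DXCV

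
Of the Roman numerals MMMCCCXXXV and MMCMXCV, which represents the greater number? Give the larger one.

MMMCCCXXXV = 3335
MMCMXCV = 2995
3335 is larger

MMMCCCXXXV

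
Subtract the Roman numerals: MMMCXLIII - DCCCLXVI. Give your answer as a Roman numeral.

MMMCXLIII = 3143
DCCCLXVI = 866
3143 - 866 = 2277

MMCCLXXVII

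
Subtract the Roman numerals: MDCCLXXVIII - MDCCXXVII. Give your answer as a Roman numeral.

MDCCLXXVIII = 1778
MDCCXXVII = 1727
1778 - 1727 = 51

LI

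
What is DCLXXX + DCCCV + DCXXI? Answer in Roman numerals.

DCLXXX = 680, DCCCV = 805, DCXXI = 621
680 + 805 = 1485
1485 + 621 = 2106

MMCVI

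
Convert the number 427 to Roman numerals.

Convert 427 to Roman numerals:
  427 contains 1×400 (CD)
  27 contains 2×10 (XX)
  7 contains 1×5 (V)
  2 contains 2×1 (II)

CDXXVII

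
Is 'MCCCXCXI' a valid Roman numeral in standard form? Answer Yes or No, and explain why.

'MCCCXCXI': X cannot come right after the subtractive pair XC: once X is subtracted in XC, the next symbol must be smaller than X

No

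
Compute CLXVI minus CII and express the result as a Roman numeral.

CLXVI = 166
CII = 102
166 - 102 = 64

LXIV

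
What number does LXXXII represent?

LXXXII: L=50, X=10, X=10, X=10, I=1, I=1
50 + 10 + 10 + 10 + 1 + 1 = 82

82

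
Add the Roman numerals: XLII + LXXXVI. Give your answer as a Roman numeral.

XLII = 42
LXXXVI = 86
42 + 86 = 128

CXXVIII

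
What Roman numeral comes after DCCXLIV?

DCCXLIV = 744, so the next integer is 744 + 1 = 745

DCCXLV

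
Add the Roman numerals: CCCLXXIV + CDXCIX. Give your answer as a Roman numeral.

CCCLXXIV = 374
CDXCIX = 499
374 + 499 = 873

DCCCLXXIII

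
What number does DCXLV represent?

DCXLV: D=500, C=100, XL=40, V=5
500 + 100 + 40 + 5 = 645

645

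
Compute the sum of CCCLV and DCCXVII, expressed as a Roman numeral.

CCCLV = 355
DCCXVII = 717
355 + 717 = 1072

MLXXII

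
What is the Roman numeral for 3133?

Convert 3133 to Roman numerals:
  3133 contains 3×1000 (MMM)
  133 contains 1×100 (C)
  33 contains 3×10 (XXX)
  3 contains 3×1 (III)

MMMCXXXIII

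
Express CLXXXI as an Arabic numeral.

CLXXXI: C=100, L=50, X=10, X=10, X=10, I=1
100 + 50 + 10 + 10 + 10 + 1 = 181

181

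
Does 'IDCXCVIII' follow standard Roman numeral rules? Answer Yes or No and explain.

'IDCXCVIII': Invalid subtractive combination: ID

No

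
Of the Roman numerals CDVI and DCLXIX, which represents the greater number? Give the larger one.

CDVI = 406
DCLXIX = 669
669 is larger

DCLXIX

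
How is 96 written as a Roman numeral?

Convert 96 to Roman numerals:
  96 contains 1×90 (XC)
  6 contains 1×5 (V)
  1 contains 1×1 (I)

XCVI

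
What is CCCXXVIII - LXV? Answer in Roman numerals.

CCCXXVIII = 328
LXV = 65
328 - 65 = 263

CCLXIII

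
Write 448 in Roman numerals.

Convert 448 to Roman numerals:
  448 contains 1×400 (CD)
  48 contains 1×40 (XL)
  8 contains 1×5 (V)
  3 contains 3×1 (III)

CDXLVIII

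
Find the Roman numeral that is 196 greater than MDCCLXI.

MDCCLXI = 1761
1761 + 196 = 1957

MCMLVII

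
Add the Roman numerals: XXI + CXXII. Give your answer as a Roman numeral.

XXI = 21
CXXII = 122
21 + 122 = 143

CXLIII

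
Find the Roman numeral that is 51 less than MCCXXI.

MCCXXI = 1221
1221 - 51 = 1170

MCLXX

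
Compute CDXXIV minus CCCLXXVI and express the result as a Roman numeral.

CDXXIV = 424
CCCLXXVI = 376
424 - 376 = 48

XLVIII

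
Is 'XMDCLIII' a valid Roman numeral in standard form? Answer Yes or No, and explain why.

'XMDCLIII': Invalid subtractive combination: XM

No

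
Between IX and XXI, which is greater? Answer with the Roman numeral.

IX = 9
XXI = 21
21 is larger

XXI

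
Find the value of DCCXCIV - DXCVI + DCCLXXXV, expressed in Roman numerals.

DCCXCIV = 794, DXCVI = 596, DCCLXXXV = 785
794 - 596 = 198
198 + 785 = 983

CMLXXXIII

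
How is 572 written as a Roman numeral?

Convert 572 to Roman numerals:
  572 contains 1×500 (D)
  72 contains 1×50 (L)
  22 contains 2×10 (XX)
  2 contains 2×1 (II)

DLXXII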